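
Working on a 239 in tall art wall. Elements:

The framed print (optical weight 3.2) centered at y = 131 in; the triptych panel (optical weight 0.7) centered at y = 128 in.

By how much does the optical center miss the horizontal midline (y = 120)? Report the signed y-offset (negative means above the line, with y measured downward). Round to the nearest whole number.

Σw = 3.2 + 0.7 = 3.9.
y: (3.2·131 + 0.7·128) / 3.9 = 508.8 / 3.9 ≈ 130.46
Against y = 120, that's 130.46 − 120 = 10.46.

≈ 10 in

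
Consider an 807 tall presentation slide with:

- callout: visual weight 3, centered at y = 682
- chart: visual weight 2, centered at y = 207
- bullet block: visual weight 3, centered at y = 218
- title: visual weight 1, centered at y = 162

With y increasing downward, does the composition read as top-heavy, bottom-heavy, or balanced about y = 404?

top-heavy

Σw = 3 + 2 + 3 + 1 = 9.
y: (3·682 + 2·207 + 3·218 + 1·162) / 9 = 3276 / 9 ≈ 364.00
364.0 vs midline 404 → top-heavy.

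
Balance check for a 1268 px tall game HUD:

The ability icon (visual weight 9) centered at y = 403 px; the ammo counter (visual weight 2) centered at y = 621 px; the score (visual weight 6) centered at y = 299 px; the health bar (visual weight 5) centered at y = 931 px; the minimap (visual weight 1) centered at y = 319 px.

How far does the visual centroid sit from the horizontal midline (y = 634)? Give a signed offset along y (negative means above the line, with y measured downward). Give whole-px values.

≈ -128 px

Weights sum to 9 + 2 + 6 + 5 + 1 = 23.
Σw·y = 9·403 + 2·621 + 6·299 + 5·931 + 1·319 = 11637, so ȳ = 11637/23 ≈ 505.96.
Against y = 634, that's 505.96 − 634 = -128.04.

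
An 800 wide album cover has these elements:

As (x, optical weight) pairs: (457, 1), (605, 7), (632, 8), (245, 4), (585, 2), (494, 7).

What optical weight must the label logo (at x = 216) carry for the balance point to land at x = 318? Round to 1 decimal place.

w ≈ 60.1

Fixed elements: Σw = 1 + 7 + 8 + 4 + 2 + 7 = 29, Σw·x = 1·457 + 7·605 + 8·632 + 4·245 + 2·585 + 7·494 = 15356.
Set Σw·x/Σw = 318: (15356 + 216w) = 318·(29 + w).
Solving: w = (318·29 − 15356) / (216 − 318) = -6134 / -102 ≈ 60.14.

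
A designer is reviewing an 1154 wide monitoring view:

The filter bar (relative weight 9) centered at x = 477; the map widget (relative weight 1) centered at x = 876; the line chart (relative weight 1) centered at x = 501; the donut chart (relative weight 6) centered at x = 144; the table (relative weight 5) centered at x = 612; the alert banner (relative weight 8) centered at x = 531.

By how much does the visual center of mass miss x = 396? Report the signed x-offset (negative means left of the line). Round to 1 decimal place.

Σw = 9 + 1 + 1 + 6 + 5 + 8 = 30.
Σw·x = 13842; x̄ = 13842/30 ≈ 461.40.
Against x = 396, that's 461.40 − 396 = 65.40.

≈ 65.4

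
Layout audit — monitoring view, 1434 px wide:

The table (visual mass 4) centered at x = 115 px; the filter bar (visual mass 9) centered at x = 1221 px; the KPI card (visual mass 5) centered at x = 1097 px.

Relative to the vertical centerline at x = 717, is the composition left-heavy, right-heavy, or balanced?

Σw = 4 + 9 + 5 = 18.
x: (4·115 + 9·1221 + 5·1097) / 18 = 16934 / 18 ≈ 940.78
940.8 lies right of the midline 717, so the layout is right-heavy.

right-heavy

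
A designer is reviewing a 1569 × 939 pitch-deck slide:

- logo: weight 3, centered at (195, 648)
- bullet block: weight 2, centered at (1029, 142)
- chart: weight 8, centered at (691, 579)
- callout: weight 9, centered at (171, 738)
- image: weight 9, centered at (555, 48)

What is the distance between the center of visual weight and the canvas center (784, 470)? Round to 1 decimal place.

Σw = 3 + 2 + 8 + 9 + 9 = 31.
x-moment: 3·195 + 2·1029 + 8·691 + 9·171 + 9·555 = 14705; centroid 14705/31 ≈ 474.35.
y-moment: 3·648 + 2·142 + 8·579 + 9·738 + 9·48 = 13934; centroid 13934/31 ≈ 449.48.
From (784, 470): dx = -309.65, dy = -20.52, so the distance is √(dx²+dy²) ≈ 310.32.

≈ 310.3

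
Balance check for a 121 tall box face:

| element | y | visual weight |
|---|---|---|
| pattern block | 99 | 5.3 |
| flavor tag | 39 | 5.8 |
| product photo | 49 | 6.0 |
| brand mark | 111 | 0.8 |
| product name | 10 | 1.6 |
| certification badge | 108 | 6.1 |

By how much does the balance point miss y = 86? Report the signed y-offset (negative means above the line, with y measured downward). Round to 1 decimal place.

≈ -15.4

Total weight = 5.3 + 5.8 + 6.0 + 0.8 + 1.6 + 6.1 = 25.6.
y: moment 1808.5 / weight 25.6 ≈ 70.64
Against y = 86, that's 70.64 − 86 = -15.36.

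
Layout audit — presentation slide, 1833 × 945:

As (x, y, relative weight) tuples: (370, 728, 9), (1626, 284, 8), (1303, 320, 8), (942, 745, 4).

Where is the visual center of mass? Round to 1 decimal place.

(1052.8, 495.3)

Total weight = 9 + 8 + 8 + 4 = 29.
Σw·x = 9·370 + 8·1626 + 8·1303 + 4·942 = 30530, so x̄ = 30530/29 ≈ 1052.76.
Σw·y = 9·728 + 8·284 + 8·320 + 4·745 = 14364, so ȳ = 14364/29 ≈ 495.31.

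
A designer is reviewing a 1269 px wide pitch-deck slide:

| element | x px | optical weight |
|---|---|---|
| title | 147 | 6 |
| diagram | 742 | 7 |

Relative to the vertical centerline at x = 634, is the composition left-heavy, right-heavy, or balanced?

Σw = 6 + 7 = 13.
x: (6·147 + 7·742) / 13 = 6076 / 13 ≈ 467.38
Since 467.4 is left of 634, the composition reads left-heavy.

left-heavy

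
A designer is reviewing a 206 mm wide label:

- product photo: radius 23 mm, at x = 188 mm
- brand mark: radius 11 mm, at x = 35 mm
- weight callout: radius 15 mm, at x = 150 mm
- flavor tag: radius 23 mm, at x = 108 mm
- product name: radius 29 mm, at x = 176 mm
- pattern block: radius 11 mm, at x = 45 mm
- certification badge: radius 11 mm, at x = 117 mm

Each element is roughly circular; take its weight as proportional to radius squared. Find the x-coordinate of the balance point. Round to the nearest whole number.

x ≈ 146

Weights ∝ r²: product photo 23² = 529, brand mark 11² = 121, weight callout 15² = 225, flavor tag 23² = 529, product name 29² = 841, pattern block 11² = 121, certification badge 11² = 121; Σw = 2487.
Σw·x = 529·188 + 121·35 + 225·150 + 529·108 + 841·176 + 121·45 + 121·117 = 362187, so x̄ = 362187/2487 ≈ 145.63.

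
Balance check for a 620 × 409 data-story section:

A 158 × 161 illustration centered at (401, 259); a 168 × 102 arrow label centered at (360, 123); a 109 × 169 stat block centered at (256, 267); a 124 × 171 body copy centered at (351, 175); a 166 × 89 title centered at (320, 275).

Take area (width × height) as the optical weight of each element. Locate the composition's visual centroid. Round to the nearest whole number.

(343, 221)

Taking area as weight: illustration 158·161 = 25438, arrow label 168·102 = 17136, stat block 109·169 = 18421, body copy 124·171 = 21204, title 166·89 = 14774. Sum 96973.
Σw·x = 25438·401 + 17136·360 + 18421·256 + 21204·351 + 14774·320 = 33255658, so x̄ = 33255658/96973 ≈ 342.94.
Σw·y = 25438·259 + 17136·123 + 18421·267 + 21204·175 + 14774·275 = 21388127, so ȳ = 21388127/96973 ≈ 220.56.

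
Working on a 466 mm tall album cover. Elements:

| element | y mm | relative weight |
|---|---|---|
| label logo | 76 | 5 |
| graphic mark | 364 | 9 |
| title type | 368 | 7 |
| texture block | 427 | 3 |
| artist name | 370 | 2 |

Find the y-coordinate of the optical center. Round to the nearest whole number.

y ≈ 317

Total weight = 5 + 9 + 7 + 3 + 2 = 26.
Σw·y = 5·76 + 9·364 + 7·368 + 3·427 + 2·370 = 8253, so ȳ = 8253/26 ≈ 317.42.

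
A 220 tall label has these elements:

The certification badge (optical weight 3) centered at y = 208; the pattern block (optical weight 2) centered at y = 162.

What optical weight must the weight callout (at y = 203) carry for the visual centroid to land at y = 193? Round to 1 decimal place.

Fixed elements: Σw = 3 + 2 = 5, Σw·y = 3·208 + 2·162 = 948.
Set Σw·y/Σw = 193: (948 + 203w) = 193·(5 + w).
Solving: w = (193·5 − 948) / (203 − 193) = 17 / 10 ≈ 1.70.

w ≈ 1.7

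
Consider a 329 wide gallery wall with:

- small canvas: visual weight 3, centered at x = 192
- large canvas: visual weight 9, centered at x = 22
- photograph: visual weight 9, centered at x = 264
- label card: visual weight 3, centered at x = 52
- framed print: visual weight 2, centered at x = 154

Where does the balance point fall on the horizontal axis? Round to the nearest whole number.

Σw = 3 + 9 + 9 + 3 + 2 = 26.
Σw·x = 3·192 + 9·22 + 9·264 + 3·52 + 2·154 = 3614, so x̄ = 3614/26 ≈ 139.00.

x ≈ 139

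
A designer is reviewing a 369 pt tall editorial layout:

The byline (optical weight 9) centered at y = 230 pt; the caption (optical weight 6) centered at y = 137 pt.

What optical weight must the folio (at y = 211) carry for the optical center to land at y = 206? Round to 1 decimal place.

Fixed elements: Σw = 9 + 6 = 15, Σw·y = 9·230 + 6·137 = 2892.
Set Σw·y/Σw = 206: (2892 + 211w) = 206·(15 + w).
So w = (206·15 − 2892)/(211 − 206) = 198/5 ≈ 39.60.

w ≈ 39.6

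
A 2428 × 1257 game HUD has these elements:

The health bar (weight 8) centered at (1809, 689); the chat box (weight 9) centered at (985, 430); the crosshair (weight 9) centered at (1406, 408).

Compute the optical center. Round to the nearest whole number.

Weights sum to 8 + 9 + 9 = 26.
x: (8·1809 + 9·985 + 9·1406) / 26 = 35991 / 26 ≈ 1384.27
y: (8·689 + 9·430 + 9·408) / 26 = 13054 / 26 ≈ 502.08

(1384, 502)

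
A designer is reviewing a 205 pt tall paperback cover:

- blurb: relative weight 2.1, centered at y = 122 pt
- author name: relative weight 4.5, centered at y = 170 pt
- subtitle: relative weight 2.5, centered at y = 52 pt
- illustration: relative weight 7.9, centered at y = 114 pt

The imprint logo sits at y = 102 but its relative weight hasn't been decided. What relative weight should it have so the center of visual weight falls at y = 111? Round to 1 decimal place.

Fixed elements: Σw = 2.1 + 4.5 + 2.5 + 7.9 = 17.0, Σw·y = 2.1·122 + 4.5·170 + 2.5·52 + 7.9·114 = 2051.8.
Balance at y = 111 requires (2051.8 + w·102) / (17.0 + w) = 111.
So w = (111·17.0 − 2051.8)/(102 − 111) = -164.8/-9 ≈ 18.31.

w ≈ 18.3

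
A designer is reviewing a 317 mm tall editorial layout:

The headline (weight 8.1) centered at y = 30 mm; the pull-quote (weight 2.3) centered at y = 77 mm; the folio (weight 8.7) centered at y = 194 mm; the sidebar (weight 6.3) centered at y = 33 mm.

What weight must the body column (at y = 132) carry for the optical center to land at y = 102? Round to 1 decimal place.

Fixed elements: Σw = 8.1 + 2.3 + 8.7 + 6.3 = 25.4, Σw·y = 8.1·30 + 2.3·77 + 8.7·194 + 6.3·33 = 2315.8.
Set Σw·y/Σw = 102: (2315.8 + 132w) = 102·(25.4 + w).
Solving: w = (102·25.4 − 2315.8) / (132 − 102) = 275.0 / 30 ≈ 9.17.

w ≈ 9.2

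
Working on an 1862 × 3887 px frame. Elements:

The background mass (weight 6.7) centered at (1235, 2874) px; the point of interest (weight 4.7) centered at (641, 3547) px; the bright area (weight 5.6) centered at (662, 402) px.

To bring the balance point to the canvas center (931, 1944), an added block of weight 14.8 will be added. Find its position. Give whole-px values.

New total weight: (6.7 + 4.7 + 5.6) + 14.8 = 31.8.
Along x: (14994.4 + 14.8·x) / 31.8 = 931 (existing moment 6.7·1235 + 4.7·641 + 5.6·662 = 14994.4) ⇒ x = (29605.8 − 14994.4) / 14.8 ≈ 987.26.
Along y: (38177.9 + 14.8·y) / 31.8 = 1944 (existing moment 6.7·2874 + 4.7·3547 + 5.6·402 = 38177.9) ⇒ y = (61819.2 − 38177.9) / 14.8 ≈ 1597.39.

(987, 1597)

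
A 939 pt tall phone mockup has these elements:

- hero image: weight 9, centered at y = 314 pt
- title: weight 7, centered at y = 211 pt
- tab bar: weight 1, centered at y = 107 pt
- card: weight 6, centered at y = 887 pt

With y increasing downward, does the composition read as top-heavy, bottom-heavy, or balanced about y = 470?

Σw = 9 + 7 + 1 + 6 = 23.
y: (9·314 + 7·211 + 1·107 + 6·887) / 23 = 9732 / 23 ≈ 423.13
423.1 lies above (smaller y than) the midline 470, so the layout is top-heavy.

top-heavy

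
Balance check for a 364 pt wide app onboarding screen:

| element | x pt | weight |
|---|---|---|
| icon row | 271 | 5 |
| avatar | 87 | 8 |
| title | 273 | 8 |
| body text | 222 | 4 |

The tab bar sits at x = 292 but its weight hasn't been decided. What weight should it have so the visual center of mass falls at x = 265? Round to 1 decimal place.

Existing Σw = 25 (5 + 8 + 8 + 4); existing moment 5·271 + 8·87 + 8·273 + 4·222 = 5123.
For the centroid to hit 265: (5123 + w·292) / (25 + w) = 265.
Solving: w = (265·25 − 5123) / (292 − 265) = 1502 / 27 ≈ 55.63.

w ≈ 55.6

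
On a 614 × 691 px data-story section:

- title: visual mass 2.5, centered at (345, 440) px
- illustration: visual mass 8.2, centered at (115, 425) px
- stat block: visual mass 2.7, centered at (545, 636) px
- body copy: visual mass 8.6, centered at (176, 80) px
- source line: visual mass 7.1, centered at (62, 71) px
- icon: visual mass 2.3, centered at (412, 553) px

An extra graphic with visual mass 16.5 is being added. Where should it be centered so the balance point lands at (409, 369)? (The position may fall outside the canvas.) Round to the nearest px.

New total weight: (2.5 + 8.2 + 2.7 + 8.6 + 7.1 + 2.3) + 16.5 = 47.9.
x: need Σw·x = 47.9·409 = 19591.1. Existing = 2.5·345 + 8.2·115 + 2.7·545 + 8.6·176 + 7.1·62 + 2.3·412 = 6178.4. Remainder 13412.7 / 16.5 ≈ 812.89.
y: need Σw·y = 47.9·369 = 17675.1. Existing = 2.5·440 + 8.2·425 + 2.7·636 + 8.6·80 + 7.1·71 + 2.3·553 = 8766.2. Remainder 8908.9 / 16.5 ≈ 539.93.

(813, 540)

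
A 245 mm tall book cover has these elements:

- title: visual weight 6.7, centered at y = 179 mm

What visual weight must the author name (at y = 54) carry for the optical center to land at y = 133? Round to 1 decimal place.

w ≈ 3.9

Known: weight 6.7 with moment 6.7·179 = 1199.3.
Set Σw·y/Σw = 133: (1199.3 + 54w) = 133·(6.7 + w).
So w = (133·6.7 − 1199.3)/(54 − 133) = -308.2/-79 ≈ 3.90.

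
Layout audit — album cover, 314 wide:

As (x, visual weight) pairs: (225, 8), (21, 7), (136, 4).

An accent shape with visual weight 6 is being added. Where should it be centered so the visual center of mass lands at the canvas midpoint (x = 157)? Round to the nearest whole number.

New total weight: (8 + 7 + 4) + 6 = 25.
x: need Σw·x = 25·157 = 3925. Existing = 8·225 + 7·21 + 4·136 = 2491. Remainder 1434 / 6 ≈ 239.00.

x ≈ 239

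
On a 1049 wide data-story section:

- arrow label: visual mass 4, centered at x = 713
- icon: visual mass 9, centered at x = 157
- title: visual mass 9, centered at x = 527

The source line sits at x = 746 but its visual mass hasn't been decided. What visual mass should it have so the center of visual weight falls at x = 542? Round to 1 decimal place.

w ≈ 14.3

Known weights sum to 4 + 9 + 9 = 22; their moment is 4·713 + 9·157 + 9·527 = 9008.
For the centroid to hit 542: (9008 + w·746) / (22 + w) = 542.
Solving: w = (542·22 − 9008) / (746 − 542) = 2916 / 204 ≈ 14.29.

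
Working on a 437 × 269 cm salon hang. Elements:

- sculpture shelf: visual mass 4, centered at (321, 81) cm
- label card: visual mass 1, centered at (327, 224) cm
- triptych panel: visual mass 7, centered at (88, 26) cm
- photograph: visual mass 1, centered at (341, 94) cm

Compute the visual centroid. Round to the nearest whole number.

(198, 63)

Weights sum to 4 + 1 + 7 + 1 = 13.
x: (4·321 + 1·327 + 7·88 + 1·341) / 13 = 2568 / 13 ≈ 197.54
y: (4·81 + 1·224 + 7·26 + 1·94) / 13 = 824 / 13 ≈ 63.38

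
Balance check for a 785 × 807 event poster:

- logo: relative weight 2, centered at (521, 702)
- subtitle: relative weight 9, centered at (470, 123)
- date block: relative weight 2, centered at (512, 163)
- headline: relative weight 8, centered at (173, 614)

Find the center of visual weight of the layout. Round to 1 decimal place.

Total weight = 2 + 9 + 2 + 8 = 21.
x: (2·521 + 9·470 + 2·512 + 8·173) / 21 = 7680 / 21 ≈ 365.71
y: (2·702 + 9·123 + 2·163 + 8·614) / 21 = 7749 / 21 ≈ 369.00

(365.7, 369.0)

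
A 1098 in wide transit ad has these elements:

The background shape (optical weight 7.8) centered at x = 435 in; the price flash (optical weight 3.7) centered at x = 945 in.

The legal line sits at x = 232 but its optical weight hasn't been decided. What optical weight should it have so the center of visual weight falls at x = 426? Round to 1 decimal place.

w ≈ 10.3

Existing Σw = 11.5 (7.8 + 3.7); existing moment 7.8·435 + 3.7·945 = 6889.5.
Set Σw·x/Σw = 426: (6889.5 + 232w) = 426·(11.5 + w).
Rearranging, w·(232 − 426) = 426·11.5 − 6889.5 = -1990.5, so w ≈ -1990.5/-194 = 10.26.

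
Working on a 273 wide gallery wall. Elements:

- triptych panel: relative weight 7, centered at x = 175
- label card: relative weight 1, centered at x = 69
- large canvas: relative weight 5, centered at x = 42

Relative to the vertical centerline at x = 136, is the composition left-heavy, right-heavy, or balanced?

left-heavy

Weights sum to 7 + 1 + 5 = 13.
Σw·x = 7·175 + 1·69 + 5·42 = 1504, so x̄ = 1504/13 ≈ 115.69.
115.7 lies left of the midline 136, so the layout is left-heavy.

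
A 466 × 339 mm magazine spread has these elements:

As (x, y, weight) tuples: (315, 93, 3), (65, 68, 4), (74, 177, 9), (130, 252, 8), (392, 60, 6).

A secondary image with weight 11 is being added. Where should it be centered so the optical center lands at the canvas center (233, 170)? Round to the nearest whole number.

New total weight: (3 + 4 + 9 + 8 + 6) + 11 = 41.
x: target moment 41×233 = 9553; current 3·315 + 4·65 + 9·74 + 8·130 + 6·392 = 5263; the secondary image supplies 4290, so x = 4290/11 ≈ 390.00.
y: target moment 41×170 = 6970; current 3·93 + 4·68 + 9·177 + 8·252 + 6·60 = 4520; the secondary image supplies 2450, so y = 2450/11 ≈ 222.73.

(390, 223)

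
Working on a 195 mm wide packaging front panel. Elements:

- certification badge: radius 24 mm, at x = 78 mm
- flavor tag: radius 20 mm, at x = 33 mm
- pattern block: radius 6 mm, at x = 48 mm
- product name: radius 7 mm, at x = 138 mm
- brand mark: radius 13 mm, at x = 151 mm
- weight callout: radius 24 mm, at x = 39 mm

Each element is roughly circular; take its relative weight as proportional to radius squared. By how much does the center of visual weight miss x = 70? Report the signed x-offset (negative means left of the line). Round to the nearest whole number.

Weights ∝ r²: certification badge 24² = 576, flavor tag 20² = 400, pattern block 6² = 36, product name 7² = 49, brand mark 13² = 169, weight callout 24² = 576; Σw = 1806.
x: (576·78 + 400·33 + 36·48 + 49·138 + 169·151 + 576·39) / 1806 = 114601 / 1806 ≈ 63.46
Against x = 70, that's 63.46 − 70 = -6.54.

≈ -7 mm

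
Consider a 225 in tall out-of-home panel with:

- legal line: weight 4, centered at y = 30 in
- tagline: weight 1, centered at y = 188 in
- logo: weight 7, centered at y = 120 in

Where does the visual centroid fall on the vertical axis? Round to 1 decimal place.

y ≈ 95.7

Weights sum to 4 + 1 + 7 = 12.
y: (4·30 + 1·188 + 7·120) / 12 = 1148 / 12 ≈ 95.67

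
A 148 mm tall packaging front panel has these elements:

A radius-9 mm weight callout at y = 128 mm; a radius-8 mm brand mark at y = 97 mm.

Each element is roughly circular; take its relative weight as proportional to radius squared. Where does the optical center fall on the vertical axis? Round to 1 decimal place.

Weights ∝ r²: weight callout 9² = 81, brand mark 8² = 64; Σw = 145.
y-moment: 81·128 + 64·97 = 16576; centroid 16576/145 ≈ 114.32.

y ≈ 114.3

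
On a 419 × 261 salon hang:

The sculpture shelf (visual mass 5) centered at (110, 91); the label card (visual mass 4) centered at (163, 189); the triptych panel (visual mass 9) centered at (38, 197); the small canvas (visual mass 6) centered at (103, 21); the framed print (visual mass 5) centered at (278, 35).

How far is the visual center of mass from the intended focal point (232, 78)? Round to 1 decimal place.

≈ 115.1

Total weight = 5 + 4 + 9 + 6 + 5 = 29.
Σw·x = 5·110 + 4·163 + 9·38 + 6·103 + 5·278 = 3552, so x̄ = 3552/29 ≈ 122.48.
Σw·y = 5·91 + 4·189 + 9·197 + 6·21 + 5·35 = 3285, so ȳ = 3285/29 ≈ 113.28.
From (232, 78): dx = -109.52, dy = 35.28, so the distance is √(dx²+dy²) ≈ 115.06.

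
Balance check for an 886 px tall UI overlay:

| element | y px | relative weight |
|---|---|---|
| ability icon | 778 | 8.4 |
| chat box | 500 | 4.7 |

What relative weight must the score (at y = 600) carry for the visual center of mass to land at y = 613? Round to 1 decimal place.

w ≈ 65.8

Existing Σw = 13.1 (8.4 + 4.7); existing moment 8.4·778 + 4.7·500 = 8885.2.
For the centroid to hit 613: (8885.2 + w·600) / (13.1 + w) = 613.
Solving: w = (613·13.1 − 8885.2) / (600 − 613) = -854.9 / -13 ≈ 65.76.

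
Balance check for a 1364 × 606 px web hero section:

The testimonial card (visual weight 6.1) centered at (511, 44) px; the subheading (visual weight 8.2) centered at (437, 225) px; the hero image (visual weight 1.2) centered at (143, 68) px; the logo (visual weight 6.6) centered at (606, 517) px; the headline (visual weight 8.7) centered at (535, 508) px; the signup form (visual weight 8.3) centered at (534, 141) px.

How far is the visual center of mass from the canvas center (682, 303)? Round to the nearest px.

≈ 172 px

Weights sum to 6.1 + 8.2 + 1.2 + 6.6 + 8.7 + 8.3 = 39.1.
x-moment: 6.1·511 + 8.2·437 + 1.2·143 + 6.6·606 + 8.7·535 + 8.3·534 = 19958.4; centroid 19958.4/39.1 ≈ 510.45.
y-moment: 6.1·44 + 8.2·225 + 1.2·68 + 6.6·517 + 8.7·508 + 8.3·141 = 11197.1; centroid 11197.1/39.1 ≈ 286.37.
From (682, 303): dx = -171.55, dy = -16.63, so the distance is √(dx²+dy²) ≈ 172.36.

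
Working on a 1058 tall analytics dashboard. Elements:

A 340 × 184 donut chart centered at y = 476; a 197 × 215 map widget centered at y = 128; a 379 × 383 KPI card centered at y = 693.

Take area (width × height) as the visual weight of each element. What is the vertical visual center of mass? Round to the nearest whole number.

Areas: donut chart 340·184 = 62560, map widget 197·215 = 42355, KPI card 379·383 = 145157. Total weight = 250072.
Σw·y = 62560·476 + 42355·128 + 145157·693 = 135793801, so ȳ = 135793801/250072 ≈ 543.02.

y ≈ 543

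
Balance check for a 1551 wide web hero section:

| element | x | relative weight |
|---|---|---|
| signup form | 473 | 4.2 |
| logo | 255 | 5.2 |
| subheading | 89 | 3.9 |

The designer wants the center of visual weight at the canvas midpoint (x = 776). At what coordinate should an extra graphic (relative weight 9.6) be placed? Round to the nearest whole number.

x ≈ 1470

New total weight: (4.2 + 5.2 + 3.9) + 9.6 = 22.9.
Along x: (3659.7 + 9.6·x) / 22.9 = 776 (existing moment 4.2·473 + 5.2·255 + 3.9·89 = 3659.7) ⇒ x = (17770.4 − 3659.7) / 9.6 ≈ 1469.86.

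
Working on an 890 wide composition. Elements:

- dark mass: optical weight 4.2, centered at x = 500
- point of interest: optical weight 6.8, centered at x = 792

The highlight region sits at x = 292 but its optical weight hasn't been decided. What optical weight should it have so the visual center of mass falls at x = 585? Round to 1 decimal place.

w ≈ 3.6

Fixed elements: Σw = 4.2 + 6.8 = 11.0, Σw·x = 4.2·500 + 6.8·792 = 7485.6.
Set Σw·x/Σw = 585: (7485.6 + 292w) = 585·(11.0 + w).
So w = (585·11.0 − 7485.6)/(292 − 585) = -1050.6/-293 ≈ 3.59.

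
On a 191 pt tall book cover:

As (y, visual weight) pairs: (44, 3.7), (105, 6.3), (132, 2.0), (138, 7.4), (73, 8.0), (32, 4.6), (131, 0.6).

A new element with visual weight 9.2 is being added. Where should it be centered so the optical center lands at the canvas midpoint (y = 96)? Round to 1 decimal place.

y ≈ 118.9

After adding the new element, total weight = 3.7 + 6.3 + 2.0 + 7.4 + 8.0 + 4.6 + 0.6 + 9.2 = 41.8.
Along y: (2919.3 + 9.2·y) / 41.8 = 96 (existing moment 3.7·44 + 6.3·105 + 2.0·132 + 7.4·138 + 8.0·73 + 4.6·32 + 0.6·131 = 2919.3) ⇒ y = (4012.8 − 2919.3) / 9.2 ≈ 118.86.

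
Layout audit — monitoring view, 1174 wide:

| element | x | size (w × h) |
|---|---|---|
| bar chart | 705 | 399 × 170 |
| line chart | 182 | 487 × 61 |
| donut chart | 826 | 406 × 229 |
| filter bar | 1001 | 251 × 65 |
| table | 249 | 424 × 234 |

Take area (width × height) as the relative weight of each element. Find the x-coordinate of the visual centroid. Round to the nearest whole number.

x ≈ 559

Areas → weights: bar chart 399·170 = 67830, line chart 487·61 = 29707, donut chart 406·229 = 92974, filter bar 251·65 = 16315, table 424·234 = 99216; Σw = 306042.
Σw·x = 67830·705 + 29707·182 + 92974·826 + 16315·1001 + 99216·249 = 171059447, so x̄ = 171059447/306042 ≈ 558.94.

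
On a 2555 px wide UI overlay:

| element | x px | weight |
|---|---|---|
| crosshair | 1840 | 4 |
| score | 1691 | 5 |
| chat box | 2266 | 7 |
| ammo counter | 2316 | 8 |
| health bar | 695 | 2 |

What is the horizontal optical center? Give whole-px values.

Weights sum to 4 + 5 + 7 + 8 + 2 = 26.
x: (4·1840 + 5·1691 + 7·2266 + 8·2316 + 2·695) / 26 = 51595 / 26 ≈ 1984.42

x ≈ 1984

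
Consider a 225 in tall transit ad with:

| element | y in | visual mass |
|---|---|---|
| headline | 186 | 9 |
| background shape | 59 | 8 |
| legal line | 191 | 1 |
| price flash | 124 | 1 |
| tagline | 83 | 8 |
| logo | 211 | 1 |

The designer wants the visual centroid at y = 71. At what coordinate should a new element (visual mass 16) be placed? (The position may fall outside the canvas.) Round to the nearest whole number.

y ≈ -13

With the new element, Σw becomes 9 + 8 + 1 + 1 + 8 + 1 + 16 = 44.
y: target moment 44×71 = 3124; current 9·186 + 8·59 + 1·191 + 1·124 + 8·83 + 1·211 = 3336; the new element supplies -212, so y = -212/16 ≈ -13.25.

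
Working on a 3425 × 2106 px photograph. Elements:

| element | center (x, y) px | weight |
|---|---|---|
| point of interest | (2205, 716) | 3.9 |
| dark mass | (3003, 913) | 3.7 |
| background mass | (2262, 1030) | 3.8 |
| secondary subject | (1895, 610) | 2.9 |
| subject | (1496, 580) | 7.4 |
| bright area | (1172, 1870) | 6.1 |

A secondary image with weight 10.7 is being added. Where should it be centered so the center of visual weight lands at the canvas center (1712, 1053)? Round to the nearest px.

New total weight: (3.9 + 3.7 + 3.8 + 2.9 + 7.4 + 6.1) + 10.7 = 38.5.
x: target moment 38.5×1712 = 65912.0; current 3.9·2205 + 3.7·3003 + 3.8·2262 + 2.9·1895 + 7.4·1496 + 6.1·1172 = 52021.3; the secondary image supplies 13890.7, so x = 13890.7/10.7 ≈ 1298.20.
y: target moment 38.5×1053 = 40540.5; current 3.9·716 + 3.7·913 + 3.8·1030 + 2.9·610 + 7.4·580 + 6.1·1870 = 27552.5; the secondary image supplies 12988.0, so y = 12988.0/10.7 ≈ 1213.83.

(1298, 1214)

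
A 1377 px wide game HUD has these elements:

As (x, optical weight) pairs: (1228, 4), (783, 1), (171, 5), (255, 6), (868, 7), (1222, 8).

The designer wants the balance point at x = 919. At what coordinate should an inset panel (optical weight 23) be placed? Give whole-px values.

x ≈ 1117

New total weight: (4 + 1 + 5 + 6 + 7 + 8) + 23 = 54.
x: need Σw·x = 54·919 = 49626. Existing = 4·1228 + 1·783 + 5·171 + 6·255 + 7·868 + 8·1222 = 23932. Remainder 25694 / 23 ≈ 1117.13.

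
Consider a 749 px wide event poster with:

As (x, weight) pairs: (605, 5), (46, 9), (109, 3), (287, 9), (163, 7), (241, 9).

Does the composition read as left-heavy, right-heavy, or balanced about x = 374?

left-heavy

Total weight = 5 + 9 + 3 + 9 + 7 + 9 = 42.
x: (5·605 + 9·46 + 3·109 + 9·287 + 7·163 + 9·241) / 42 = 9659 / 42 ≈ 229.98
230.0 vs midline 374 → left-heavy.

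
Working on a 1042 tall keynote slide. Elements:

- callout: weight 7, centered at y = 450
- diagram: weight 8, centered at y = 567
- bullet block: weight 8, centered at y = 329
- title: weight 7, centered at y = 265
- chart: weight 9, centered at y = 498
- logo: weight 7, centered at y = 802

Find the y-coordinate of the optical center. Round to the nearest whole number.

y ≈ 484

Total weight = 7 + 8 + 8 + 7 + 9 + 7 = 46.
y: (7·450 + 8·567 + 8·329 + 7·265 + 9·498 + 7·802) / 46 = 22269 / 46 ≈ 484.11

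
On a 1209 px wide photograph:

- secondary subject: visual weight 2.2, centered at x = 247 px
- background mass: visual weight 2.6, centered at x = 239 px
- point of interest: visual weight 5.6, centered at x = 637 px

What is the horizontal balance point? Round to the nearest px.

Total weight = 2.2 + 2.6 + 5.6 = 10.4.
x-moment: 2.2·247 + 2.6·239 + 5.6·637 = 4732.0; centroid 4732.0/10.4 ≈ 455.00.

x ≈ 455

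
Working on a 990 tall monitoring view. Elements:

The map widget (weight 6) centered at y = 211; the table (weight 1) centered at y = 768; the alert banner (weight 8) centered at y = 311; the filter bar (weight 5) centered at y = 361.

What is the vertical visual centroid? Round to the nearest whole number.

Σw = 6 + 1 + 8 + 5 = 20.
y: (6·211 + 1·768 + 8·311 + 5·361) / 20 = 6327 / 20 ≈ 316.35

y ≈ 316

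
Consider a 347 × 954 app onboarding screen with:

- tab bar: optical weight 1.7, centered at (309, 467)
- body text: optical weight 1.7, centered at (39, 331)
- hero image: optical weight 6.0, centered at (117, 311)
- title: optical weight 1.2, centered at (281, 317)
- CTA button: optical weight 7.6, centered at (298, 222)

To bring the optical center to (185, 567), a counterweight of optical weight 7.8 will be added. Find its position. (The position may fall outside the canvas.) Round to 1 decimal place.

(117.2, 1211.8)

With the counterweight, Σw becomes 1.7 + 1.7 + 6.0 + 1.2 + 7.6 + 7.8 = 26.0.
x: target moment 26.0×185 = 4810.0; current 1.7·309 + 1.7·39 + 6.0·117 + 1.2·281 + 7.6·298 = 3895.6; the counterweight supplies 914.4, so x = 914.4/7.8 ≈ 117.23.
y: target moment 26.0×567 = 14742.0; current 1.7·467 + 1.7·331 + 6.0·311 + 1.2·317 + 7.6·222 = 5290.2; the counterweight supplies 9451.8, so y = 9451.8/7.8 ≈ 1211.77.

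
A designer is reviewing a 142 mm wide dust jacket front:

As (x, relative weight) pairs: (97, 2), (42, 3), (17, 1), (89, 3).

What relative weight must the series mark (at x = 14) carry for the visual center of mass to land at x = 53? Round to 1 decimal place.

w ≈ 3.3

Fixed elements: Σw = 2 + 3 + 1 + 3 = 9, Σw·x = 2·97 + 3·42 + 1·17 + 3·89 = 604.
For the centroid to hit 53: (604 + w·14) / (9 + w) = 53.
Rearranging, w·(14 − 53) = 53·9 − 604 = -127, so w ≈ -127/-39 = 3.26.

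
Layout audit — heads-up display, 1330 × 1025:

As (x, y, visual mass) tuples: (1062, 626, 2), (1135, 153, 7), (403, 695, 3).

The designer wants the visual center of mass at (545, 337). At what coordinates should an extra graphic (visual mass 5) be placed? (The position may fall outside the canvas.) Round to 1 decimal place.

(-402.6, 264.2)

New total weight: (2 + 7 + 3) + 5 = 17.
Along x: (11278 + 5·x) / 17 = 545 (existing moment 2·1062 + 7·1135 + 3·403 = 11278) ⇒ x = (9265 − 11278) / 5 ≈ -402.60.
Along y: (4408 + 5·y) / 17 = 337 (existing moment 2·626 + 7·153 + 3·695 = 4408) ⇒ y = (5729 − 4408) / 5 ≈ 264.20.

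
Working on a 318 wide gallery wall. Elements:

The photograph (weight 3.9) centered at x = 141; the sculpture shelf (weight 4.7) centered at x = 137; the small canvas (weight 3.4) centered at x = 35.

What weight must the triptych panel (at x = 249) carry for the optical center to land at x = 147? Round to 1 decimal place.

Known weights sum to 3.9 + 4.7 + 3.4 = 12.0; their moment is 3.9·141 + 4.7·137 + 3.4·35 = 1312.8.
For the centroid to hit 147: (1312.8 + w·249) / (12.0 + w) = 147.
Solving: w = (147·12.0 − 1312.8) / (249 − 147) = 451.2 / 102 ≈ 4.42.

w ≈ 4.4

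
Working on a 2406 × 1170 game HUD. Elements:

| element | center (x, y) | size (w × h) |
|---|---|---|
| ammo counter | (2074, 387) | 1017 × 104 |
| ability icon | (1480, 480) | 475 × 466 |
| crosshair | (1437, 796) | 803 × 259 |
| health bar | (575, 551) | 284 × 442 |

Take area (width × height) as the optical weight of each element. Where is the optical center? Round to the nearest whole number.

(1390, 578)

Areas: ammo counter 1017·104 = 105768, ability icon 475·466 = 221350, crosshair 803·259 = 207977, health bar 284·442 = 125528. Total weight = 660623.
x: (105768·2074 + 221350·1480 + 207977·1437 + 125528·575) / 660623 = 918002381 / 660623 ≈ 1389.60
y: (105768·387 + 221350·480 + 207977·796 + 125528·551) / 660623 = 381895836 / 660623 ≈ 578.08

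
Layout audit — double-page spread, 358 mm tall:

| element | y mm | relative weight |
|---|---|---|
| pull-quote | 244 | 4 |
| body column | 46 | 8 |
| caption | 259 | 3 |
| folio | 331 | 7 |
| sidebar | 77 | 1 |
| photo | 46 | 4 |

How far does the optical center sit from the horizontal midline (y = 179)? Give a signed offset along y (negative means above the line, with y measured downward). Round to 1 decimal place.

≈ -5.0 mm

Total weight = 4 + 8 + 3 + 7 + 1 + 4 = 27.
y: moment 4699 / weight 27 ≈ 174.04
Offset from y = 179: 174.04 − 179 ≈ -4.96.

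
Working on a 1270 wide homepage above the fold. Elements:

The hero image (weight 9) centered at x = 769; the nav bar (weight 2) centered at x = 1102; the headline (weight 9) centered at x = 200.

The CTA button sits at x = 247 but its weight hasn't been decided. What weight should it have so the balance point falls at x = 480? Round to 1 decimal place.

w ≈ 5.7

Known weights sum to 9 + 2 + 9 = 20; their moment is 9·769 + 2·1102 + 9·200 = 10925.
Set Σw·x/Σw = 480: (10925 + 247w) = 480·(20 + w).
So w = (480·20 − 10925)/(247 − 480) = -1325/-233 ≈ 5.69.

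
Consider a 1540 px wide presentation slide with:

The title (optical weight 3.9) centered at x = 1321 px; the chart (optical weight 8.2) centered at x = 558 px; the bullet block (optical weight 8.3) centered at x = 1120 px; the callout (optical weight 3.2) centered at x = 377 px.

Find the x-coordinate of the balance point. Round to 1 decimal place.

x ≈ 857.2

Σw = 3.9 + 8.2 + 8.3 + 3.2 = 23.6.
x-moment: 3.9·1321 + 8.2·558 + 8.3·1120 + 3.2·377 = 20229.9; centroid 20229.9/23.6 ≈ 857.20.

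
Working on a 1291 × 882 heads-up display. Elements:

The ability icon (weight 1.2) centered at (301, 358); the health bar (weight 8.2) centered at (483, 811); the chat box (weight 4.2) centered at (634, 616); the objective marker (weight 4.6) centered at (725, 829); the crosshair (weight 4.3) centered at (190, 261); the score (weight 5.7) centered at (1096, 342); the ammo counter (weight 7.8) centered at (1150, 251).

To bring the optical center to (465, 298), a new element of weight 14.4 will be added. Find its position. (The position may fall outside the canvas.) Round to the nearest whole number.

With the new element, Σw becomes 1.2 + 8.2 + 4.2 + 4.6 + 4.3 + 5.7 + 7.8 + 14.4 = 50.4.
Along x: (26353.8 + 14.4·x) / 50.4 = 465 (existing moment 1.2·301 + 8.2·483 + 4.2·634 + 4.6·725 + 4.3·190 + 5.7·1096 + 7.8·1150 = 26353.8) ⇒ x = (23436.0 − 26353.8) / 14.4 ≈ -202.62.
Along y: (18509.9 + 14.4·y) / 50.4 = 298 (existing moment 1.2·358 + 8.2·811 + 4.2·616 + 4.6·829 + 4.3·261 + 5.7·342 + 7.8·251 = 18509.9) ⇒ y = (15019.2 − 18509.9) / 14.4 ≈ -242.41.

(-203, -242)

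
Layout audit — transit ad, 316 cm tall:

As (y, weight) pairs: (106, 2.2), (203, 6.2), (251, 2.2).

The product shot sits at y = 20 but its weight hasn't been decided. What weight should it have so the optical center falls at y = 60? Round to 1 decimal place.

Fixed elements: Σw = 2.2 + 6.2 + 2.2 = 10.6, Σw·y = 2.2·106 + 6.2·203 + 2.2·251 = 2044.0.
Balance at y = 60 requires (2044.0 + w·20) / (10.6 + w) = 60.
Solving: w = (60·10.6 − 2044.0) / (20 − 60) = -1408.0 / -40 ≈ 35.20.

w ≈ 35.2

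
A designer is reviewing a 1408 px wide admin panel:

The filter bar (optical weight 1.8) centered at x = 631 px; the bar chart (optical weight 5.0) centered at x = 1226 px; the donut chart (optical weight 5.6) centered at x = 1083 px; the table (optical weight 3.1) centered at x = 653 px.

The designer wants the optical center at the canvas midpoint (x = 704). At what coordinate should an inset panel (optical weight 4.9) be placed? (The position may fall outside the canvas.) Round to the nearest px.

x ≈ -203

New total weight: (1.8 + 5.0 + 5.6 + 3.1) + 4.9 = 20.4.
x: need Σw·x = 20.4·704 = 14361.6. Existing = 1.8·631 + 5.0·1226 + 5.6·1083 + 3.1·653 = 15354.9. Remainder -993.3 / 4.9 ≈ -202.71.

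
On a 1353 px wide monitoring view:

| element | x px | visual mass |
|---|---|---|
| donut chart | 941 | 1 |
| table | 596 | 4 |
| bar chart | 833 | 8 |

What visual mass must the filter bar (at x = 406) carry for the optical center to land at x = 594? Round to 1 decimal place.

w ≈ 12.1

Fixed elements: Σw = 1 + 4 + 8 = 13, Σw·x = 1·941 + 4·596 + 8·833 = 9989.
For the centroid to hit 594: (9989 + w·406) / (13 + w) = 594.
Rearranging, w·(406 − 594) = 594·13 − 9989 = -2267, so w ≈ -2267/-188 = 12.06.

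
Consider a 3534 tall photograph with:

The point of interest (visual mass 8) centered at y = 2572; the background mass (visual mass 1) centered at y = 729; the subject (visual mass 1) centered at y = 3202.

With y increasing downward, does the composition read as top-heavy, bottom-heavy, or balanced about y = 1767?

Total weight = 8 + 1 + 1 = 10.
y: (8·2572 + 1·729 + 1·3202) / 10 = 24507 / 10 ≈ 2450.70
2450.7 lies below (larger y than) the midline 1767, so the layout is bottom-heavy.

bottom-heavy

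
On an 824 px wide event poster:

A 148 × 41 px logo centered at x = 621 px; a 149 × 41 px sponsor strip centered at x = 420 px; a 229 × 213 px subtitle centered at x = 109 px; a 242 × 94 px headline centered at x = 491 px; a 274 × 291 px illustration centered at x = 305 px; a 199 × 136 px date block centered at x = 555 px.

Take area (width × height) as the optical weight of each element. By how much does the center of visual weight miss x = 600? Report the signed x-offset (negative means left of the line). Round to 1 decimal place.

≈ -273.7 px

Taking area as weight: logo 148·41 = 6068, sponsor strip 149·41 = 6109, subtitle 229·213 = 48777, headline 242·94 = 22748, illustration 274·291 = 79734, date block 199·136 = 27064. Sum 190500.
x: moment 62159359 / weight 190500 ≈ 326.30
Against x = 600, that's 326.30 − 600 = -273.70.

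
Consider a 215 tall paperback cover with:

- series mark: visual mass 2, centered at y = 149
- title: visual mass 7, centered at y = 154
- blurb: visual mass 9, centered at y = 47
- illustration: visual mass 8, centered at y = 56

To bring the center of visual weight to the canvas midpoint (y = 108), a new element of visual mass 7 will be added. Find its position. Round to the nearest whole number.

y ≈ 188

With the new element, Σw becomes 2 + 7 + 9 + 8 + 7 = 33.
y: target moment 33×108 = 3564; current 2·149 + 7·154 + 9·47 + 8·56 = 2247; the new element supplies 1317, so y = 1317/7 ≈ 188.14.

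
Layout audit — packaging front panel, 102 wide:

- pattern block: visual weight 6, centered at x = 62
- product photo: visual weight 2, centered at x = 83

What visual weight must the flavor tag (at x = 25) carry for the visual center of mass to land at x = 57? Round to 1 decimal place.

w ≈ 2.6

Existing Σw = 8 (6 + 2); existing moment 6·62 + 2·83 = 538.
Balance at x = 57 requires (538 + w·25) / (8 + w) = 57.
Rearranging, w·(25 − 57) = 57·8 − 538 = -82, so w ≈ -82/-32 = 2.56.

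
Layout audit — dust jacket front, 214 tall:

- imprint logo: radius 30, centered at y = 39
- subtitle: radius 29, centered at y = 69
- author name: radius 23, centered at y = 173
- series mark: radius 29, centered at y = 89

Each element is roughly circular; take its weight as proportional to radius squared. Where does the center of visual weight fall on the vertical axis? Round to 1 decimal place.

r² weights: imprint logo 30² = 900, subtitle 29² = 841, author name 23² = 529, series mark 29² = 841. Total = 3111.
y-moment: 900·39 + 841·69 + 529·173 + 841·89 = 259495; centroid 259495/3111 ≈ 83.41.

y ≈ 83.4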